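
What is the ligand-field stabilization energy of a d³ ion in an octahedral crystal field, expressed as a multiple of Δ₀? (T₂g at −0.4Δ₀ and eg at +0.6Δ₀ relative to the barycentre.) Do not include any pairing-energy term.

-1.2 Δ₀

For octahedral d³ the high- and low-spin configurations coincide.
Configuration: t₂g³ eg⁰.
CFSE = 3(-0.4Δ₀) + 0(0.6Δ₀) = -1.2Δ₀ + 0.0Δ₀ = -1.2Δ₀.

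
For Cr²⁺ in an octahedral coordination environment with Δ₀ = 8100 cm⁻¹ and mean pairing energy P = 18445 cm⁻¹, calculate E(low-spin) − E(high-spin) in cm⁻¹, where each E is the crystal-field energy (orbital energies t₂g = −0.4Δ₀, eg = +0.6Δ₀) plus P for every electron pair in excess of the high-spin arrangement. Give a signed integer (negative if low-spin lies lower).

10345

Cr sits in group 6; removing 2 electrons leaves Cr²⁺ with 6 − 2 = 4 d electrons.
High-spin: t₂g³ eg¹, CFSE = -0.6Δ₀ = -4860 cm⁻¹.
Low-spin: t₂g⁴ eg⁰, orbital CFSE = -1.6Δ₀ = -12960 cm⁻¹; plus 1 excess pair × P = +18445 cm⁻¹; total 5485 cm⁻¹.
The difference is 5485 − (-4860) = 10345 cm⁻¹, so high-spin lies lower.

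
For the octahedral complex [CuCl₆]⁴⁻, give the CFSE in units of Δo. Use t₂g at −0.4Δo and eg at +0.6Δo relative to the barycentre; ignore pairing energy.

Each Cl⁻ contributes -1; 6 × (-1) = -6. With overall charge -4, Cu is in the +2 oxidation state.
Cu sits in group 11; removing 2 electrons leaves Cu²⁺ with 11 − 2 = 9 d electrons.
Configuration: t₂g⁶ eg³.
CFSE = 6(-0.4Δo) + 3(0.6Δo) = -2.4Δo + 1.8Δo = -0.6Δo.

-0.6 Δo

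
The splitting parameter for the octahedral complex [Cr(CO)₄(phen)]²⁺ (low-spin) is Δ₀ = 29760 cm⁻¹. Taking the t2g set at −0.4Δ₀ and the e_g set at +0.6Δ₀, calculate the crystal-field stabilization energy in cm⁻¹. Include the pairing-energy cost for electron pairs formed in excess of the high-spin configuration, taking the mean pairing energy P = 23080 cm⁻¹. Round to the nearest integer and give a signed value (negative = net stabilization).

Ligand charges: 4×(+0) from CO and 1×(+0) from phen sum to +0; with overall charge +2, Cr is +2.
Cr²⁺: group 6, so d-count = 6 − 2 = 4.
Configuration: t2g^4 e_g^0.
The orbital stabilization is -1.6Δ₀ = -1.6 × 29760 = -47616 cm⁻¹.
High-spin d⁴ would be t2g^3 e_g^1 with 0 pairs; low-spin has 1, so 1 excess pair costs +1P = +23080 cm⁻¹.
Combining: -47616 + 23080 = -24536 cm⁻¹.

-24536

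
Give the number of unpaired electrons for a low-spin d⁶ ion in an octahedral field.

0

Configuration: t2g^6 e_g^0, giving 0 unpaired electrons.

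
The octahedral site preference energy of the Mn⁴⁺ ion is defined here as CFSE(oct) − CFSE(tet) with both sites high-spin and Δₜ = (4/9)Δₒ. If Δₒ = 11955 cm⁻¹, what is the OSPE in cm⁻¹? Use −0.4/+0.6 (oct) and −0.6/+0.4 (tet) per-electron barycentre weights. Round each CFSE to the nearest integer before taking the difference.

Group 7 minus oxidation state +4 gives a d³ configuration for Mn⁴⁺.
Octahedral high-spin t₂g³ eg⁰: CFSE = -1.2 × 11955 = -14346 cm⁻¹.
Tetrahedral: e² t₂¹, CFSE = 2(−0.6) + 1(+0.4) = -0.8Δₜ = -0.8 × (4/9) × 11955 = -4251 cm⁻¹.
Subtracting, OSPE = -14346 − (-4251) = -10095 cm⁻¹.

-10095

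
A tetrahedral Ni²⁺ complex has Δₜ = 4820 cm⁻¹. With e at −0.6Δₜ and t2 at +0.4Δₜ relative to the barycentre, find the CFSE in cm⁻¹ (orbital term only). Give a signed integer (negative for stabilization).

Ni is in group 10, so Ni²⁺ is d⁸ (10 − 2 = 8).
Tetrahedral splitting is small, so the complex is high-spin.
Configuration: e^4 t2^4.
The orbital stabilization is -0.8Δₜ = -0.8 × 4820 = -3856 cm⁻¹.

-3856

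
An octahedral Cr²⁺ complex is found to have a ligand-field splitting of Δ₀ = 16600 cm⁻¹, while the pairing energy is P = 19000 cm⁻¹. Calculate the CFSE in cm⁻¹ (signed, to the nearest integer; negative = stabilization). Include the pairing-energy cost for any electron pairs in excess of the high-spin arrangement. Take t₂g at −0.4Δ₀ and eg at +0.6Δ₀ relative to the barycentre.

-9960

Cr sits in group 6; removing 2 electrons leaves Cr²⁺ with 6 − 2 = 4 d electrons.
With Δ₀ < P the complex is high-spin.
That gives t₂g³ eg¹.
Orbital CFSE = -0.6Δ₀ = -0.6 × 16600 = -9960 cm⁻¹.
High-spin has no excess pairs, so no pairing correction applies.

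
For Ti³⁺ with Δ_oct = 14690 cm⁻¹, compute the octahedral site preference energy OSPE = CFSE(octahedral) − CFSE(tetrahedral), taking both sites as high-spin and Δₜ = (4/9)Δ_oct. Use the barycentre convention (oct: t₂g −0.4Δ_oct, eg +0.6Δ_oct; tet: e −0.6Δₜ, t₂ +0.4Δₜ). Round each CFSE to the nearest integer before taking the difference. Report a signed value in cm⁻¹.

Ti³⁺: group 4, so d-count = 4 − 3 = 1.
Octahedral high-spin t₂g¹ eg⁰: CFSE = -0.4 × 14690 = -5876 cm⁻¹.
In a tetrahedral site the filling is e¹ t₂⁰: CFSE(tet) = -0.6Δₜ = -0.6 × (4/9)(14690) = -3917 cm⁻¹.
Subtracting, OSPE = -5876 − (-3917) = -1959 cm⁻¹.

-1959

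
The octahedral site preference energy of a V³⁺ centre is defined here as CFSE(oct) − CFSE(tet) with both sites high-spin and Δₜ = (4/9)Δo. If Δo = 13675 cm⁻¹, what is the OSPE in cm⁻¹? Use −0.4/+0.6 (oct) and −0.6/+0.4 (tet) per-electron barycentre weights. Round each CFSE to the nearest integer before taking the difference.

-3647

V is in group 5, so V³⁺ is d² (5 − 3 = 2).
In an octahedral site d² (HS) is t₂g² eg⁰, giving CFSE(oct) = -0.8Δo = -10940 cm⁻¹.
In a tetrahedral site the filling is e² t₂⁰: CFSE(tet) = -1.2Δₜ = -1.2 × (4/9)(13675) = -7293 cm⁻¹.
OSPE = -10940 − (-7293) = -3647 cm⁻¹.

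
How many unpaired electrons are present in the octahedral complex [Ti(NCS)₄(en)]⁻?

Ligand charges: 4×(-1) from NCS⁻ and 1×(+0) from en sum to -4; with overall charge -1, Ti is +3.
Ti³⁺: group 4, so d-count = 4 − 3 = 1.
Configuration: t₂g¹ eg⁰, giving 1 unpaired electron.

1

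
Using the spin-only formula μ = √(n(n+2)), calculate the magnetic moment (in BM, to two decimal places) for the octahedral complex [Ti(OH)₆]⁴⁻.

2.83 BM

Each OH⁻ contributes -1; 6 × (-1) = -6. With overall charge -4, Ti is in the +2 oxidation state.
Group 4 minus oxidation state +2 gives a d² configuration for Ti²⁺.
Configuration: t₂g² eg⁰ → 2 unpaired electrons.
μ(spin-only) = √[2(2+2)] = √8 ≈ 2.83 BM.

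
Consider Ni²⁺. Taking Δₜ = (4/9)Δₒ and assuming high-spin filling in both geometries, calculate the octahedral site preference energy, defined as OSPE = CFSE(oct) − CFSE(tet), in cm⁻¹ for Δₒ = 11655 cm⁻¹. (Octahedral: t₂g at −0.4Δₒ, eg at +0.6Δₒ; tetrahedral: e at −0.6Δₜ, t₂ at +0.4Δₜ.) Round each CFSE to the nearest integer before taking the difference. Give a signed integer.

Group 10 minus oxidation state +2 gives a d⁸ configuration for Ni²⁺.
Octahedral (high-spin): t₂g⁶ eg², CFSE = 6(−0.4) + 2(+0.6) = -1.2Δₒ = -1.2 × 11655 = -13986 cm⁻¹.
In a tetrahedral site the filling is e⁴ t₂⁴: CFSE(tet) = -0.8Δₜ = -0.8 × (4/9)(11655) = -4144 cm⁻¹.
Subtracting, OSPE = -13986 − (-4144) = -9842 cm⁻¹.

-9842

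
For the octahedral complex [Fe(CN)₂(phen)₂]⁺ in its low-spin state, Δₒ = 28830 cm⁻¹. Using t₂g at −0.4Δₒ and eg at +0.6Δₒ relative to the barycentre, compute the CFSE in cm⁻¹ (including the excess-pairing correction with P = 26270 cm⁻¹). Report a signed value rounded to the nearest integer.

Ligand charges: 2×(-1) from CN⁻ and 2×(+0) from phen sum to -2; with overall charge +1, Fe is +3.
Fe sits in group 8; removing 3 electrons leaves Fe³⁺ with 8 − 3 = 5 d electrons.
The d⁵ electrons fill as t₂g⁵ eg⁰.
Orbital CFSE = 5(-0.4) + 0(0.6) = -2.0Δₒ = -2.0 × 28830 = -57660 cm⁻¹.
High-spin d⁵ would be t₂g³ eg² with 0 pairs; low-spin has 2, so 2 excess pairs cost +2P = +52540 cm⁻¹.
Combining: -57660 + 52540 = -5120 cm⁻¹.

-5120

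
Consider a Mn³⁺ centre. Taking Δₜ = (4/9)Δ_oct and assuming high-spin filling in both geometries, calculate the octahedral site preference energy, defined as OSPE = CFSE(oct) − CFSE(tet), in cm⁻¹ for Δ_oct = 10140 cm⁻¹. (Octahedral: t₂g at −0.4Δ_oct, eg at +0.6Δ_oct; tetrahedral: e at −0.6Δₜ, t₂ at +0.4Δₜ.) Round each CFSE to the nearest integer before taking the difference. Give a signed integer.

Mn is in group 7, so Mn³⁺ is d⁴ (7 − 3 = 4).
Octahedral high-spin t2g^3 e_g^1: CFSE = -0.6 × 10140 = -6084 cm⁻¹.
Tetrahedral: e^2 t2^2, CFSE = 2(−0.6) + 2(+0.4) = -0.4Δₜ = -0.4 × (4/9) × 10140 = -1803 cm⁻¹.
OSPE = -6084 − (-1803) = -4281 cm⁻¹.

-4281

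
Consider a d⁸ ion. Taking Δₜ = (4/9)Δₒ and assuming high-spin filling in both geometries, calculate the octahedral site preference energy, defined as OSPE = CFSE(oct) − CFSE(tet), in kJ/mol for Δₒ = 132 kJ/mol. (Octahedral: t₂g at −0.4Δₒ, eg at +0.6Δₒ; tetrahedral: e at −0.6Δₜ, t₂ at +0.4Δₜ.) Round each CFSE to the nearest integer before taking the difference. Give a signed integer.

-111

Octahedral (high-spin): t2g^6 e_g^2, CFSE = 6(−0.4) + 2(+0.6) = -1.2Δₒ = -1.2 × 132 = -158 kJ/mol.
Tetrahedral e^4 t2^4 gives -0.8Δₜ = -0.8 × (4/9) × 132 = -47 kJ/mol.
OSPE = -158 − (-47) = -111 kJ/mol.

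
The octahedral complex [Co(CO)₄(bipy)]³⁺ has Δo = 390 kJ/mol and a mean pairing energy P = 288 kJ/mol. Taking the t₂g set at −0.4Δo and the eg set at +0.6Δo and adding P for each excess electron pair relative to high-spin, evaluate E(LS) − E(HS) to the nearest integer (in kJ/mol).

Ligand charges: 4×(+0) from CO and 1×(+0) from bipy sum to +0; with overall charge +3, Co is +3.
Group 9 minus oxidation state +3 gives a d⁶ configuration for Co³⁺.
High-spin d⁶ fills as t₂g⁴ eg² with CFSE 4(−0.4) + 2(+0.6) = -0.4Δo = -156 kJ/mol.
Low-spin: t₂g⁶ eg⁰, orbital CFSE = -2.4Δo = -936 kJ/mol; plus 2 excess pairs × P = +576 kJ/mol; total -360 kJ/mol.
The difference is -360 − (-156) = -204 kJ/mol, so low-spin lies lower.

-204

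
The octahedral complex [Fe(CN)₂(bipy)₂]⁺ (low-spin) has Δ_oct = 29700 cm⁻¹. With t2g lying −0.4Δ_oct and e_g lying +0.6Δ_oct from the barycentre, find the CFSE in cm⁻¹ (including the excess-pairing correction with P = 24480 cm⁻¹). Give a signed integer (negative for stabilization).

Ligand charges: 2×(-1) from CN⁻ and 2×(+0) from bipy sum to -2; with overall charge +1, Fe is +3.
Fe sits in group 8; removing 3 electrons leaves Fe³⁺ with 8 − 3 = 5 d electrons.
Electron filling gives t2g^5 e_g^0.
Orbital CFSE = 5(-0.4) + 0(0.6) = -2.0Δ_oct = -2.0 × 29700 = -59400 cm⁻¹.
Pairing penalty: 2 pairs vs 0 in the high-spin reference → 2 extra × P = 48960 cm⁻¹.
Net CFSE = -59400 + 48960 = -10440 cm⁻¹.

-10440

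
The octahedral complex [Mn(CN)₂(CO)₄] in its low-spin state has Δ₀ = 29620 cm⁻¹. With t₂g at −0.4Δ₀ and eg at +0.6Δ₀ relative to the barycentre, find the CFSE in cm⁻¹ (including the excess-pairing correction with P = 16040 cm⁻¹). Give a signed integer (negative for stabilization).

-27160

Ligand charges: 2×(-1) from CN⁻ and 4×(+0) from CO sum to -2; with overall charge +0, Mn is +2.
Mn²⁺: group 7, so d-count = 7 − 2 = 5.
Configuration: t₂g⁵ eg⁰.
The orbital stabilization is -2.0Δ₀ = -2.0 × 29620 = -59240 cm⁻¹.
Pairing penalty: 2 pairs vs 0 in the high-spin reference → 2 extra × P = 32080 cm⁻¹.
Combining: -59240 + 32080 = -27160 cm⁻¹.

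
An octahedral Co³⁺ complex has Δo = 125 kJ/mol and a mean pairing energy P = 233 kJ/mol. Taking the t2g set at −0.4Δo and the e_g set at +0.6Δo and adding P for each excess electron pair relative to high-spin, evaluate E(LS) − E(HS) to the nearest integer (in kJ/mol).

Co³⁺: group 9, so d-count = 9 − 3 = 6.
In the high-spin limit (t2g^4 e_g^2) the orbital term is -0.4Δo = -50 kJ/mol, with no excess pairing.
For low-spin the configuration is t2g^6 e_g^0: orbital energy -2.4 × 125 = -300 kJ/mol, and 2 additional pairs relative to high-spin add 466 kJ/mol, giving 166 kJ/mol.
The difference is 166 − (-50) = 216 kJ/mol, so high-spin lies lower.

216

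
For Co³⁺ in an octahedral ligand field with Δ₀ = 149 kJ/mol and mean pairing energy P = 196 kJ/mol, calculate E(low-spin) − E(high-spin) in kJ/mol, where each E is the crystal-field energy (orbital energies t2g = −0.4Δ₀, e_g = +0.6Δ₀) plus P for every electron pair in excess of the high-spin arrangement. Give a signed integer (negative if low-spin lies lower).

Co sits in group 9; removing 3 electrons leaves Co³⁺ with 9 − 3 = 6 d electrons.
In the high-spin limit (t2g^4 e_g^2) the orbital term is -0.4Δ₀ = -60 kJ/mol, with no excess pairing.
Low-spin t2g^6 e_g^0 gives -2.4Δ₀ = -358 kJ/mol, but forming 2 extra pairs costs 2P = 392 kJ/mol, so E(LS) = -358 + 392 = 34 kJ/mol.
The difference is 34 − (-60) = 94 kJ/mol, so high-spin lies lower.

94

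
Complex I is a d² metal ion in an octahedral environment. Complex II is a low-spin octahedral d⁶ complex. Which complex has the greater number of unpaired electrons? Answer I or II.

I: t2g^2 e_g^0 → 2 unpaired.
II: t₂g⁶ eg⁰ → 0 unpaired.
So I has more unpaired electrons.

I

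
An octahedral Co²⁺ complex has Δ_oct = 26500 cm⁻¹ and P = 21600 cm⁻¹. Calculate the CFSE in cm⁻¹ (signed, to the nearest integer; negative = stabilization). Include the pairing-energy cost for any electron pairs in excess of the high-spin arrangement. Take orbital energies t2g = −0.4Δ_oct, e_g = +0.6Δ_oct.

-26100

Co²⁺: group 9, so d-count = 9 − 2 = 7.
With Δ_oct > P the complex is low-spin.
That gives t2g^6 e_g^1.
Orbital CFSE = -1.8Δ_oct = -1.8 × 26500 = -47700 cm⁻¹.
Excess pairs vs high-spin: 3 − 2 = 1; pairing cost = +21600 cm⁻¹.
Net CFSE = -47700 + 21600 = -26100 cm⁻¹.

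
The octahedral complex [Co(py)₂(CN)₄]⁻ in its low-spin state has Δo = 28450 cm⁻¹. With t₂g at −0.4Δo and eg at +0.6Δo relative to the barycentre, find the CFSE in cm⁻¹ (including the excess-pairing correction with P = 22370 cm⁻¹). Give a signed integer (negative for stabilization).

Ligand charges: 2×(+0) from py and 4×(-1) from CN⁻ sum to -4; with overall charge -1, Co is +3.
Co³⁺: group 9, so d-count = 9 − 3 = 6.
Configuration: t₂g⁶ eg⁰.
Orbital CFSE = 6(-0.4) + 0(0.6) = -2.4Δo = -2.4 × 28450 = -68280 cm⁻¹.
Pairing penalty: 3 pairs vs 1 in the high-spin reference → 2 extra × P = 44740 cm⁻¹.
Overall CFSE = -68280 + 44740 = -23540 cm⁻¹.

-23540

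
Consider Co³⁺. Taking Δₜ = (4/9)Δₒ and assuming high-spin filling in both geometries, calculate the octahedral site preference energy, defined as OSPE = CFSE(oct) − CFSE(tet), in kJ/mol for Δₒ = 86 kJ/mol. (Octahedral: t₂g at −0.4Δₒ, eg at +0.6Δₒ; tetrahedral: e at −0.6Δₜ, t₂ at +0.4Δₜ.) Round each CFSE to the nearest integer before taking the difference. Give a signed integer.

-11

Co is in group 9, so Co³⁺ is d⁶ (9 − 3 = 6).
Octahedral high-spin t₂g⁴ eg²: CFSE = -0.4 × 86 = -34 kJ/mol.
Tetrahedral e³ t₂³ gives -0.6Δₜ = -0.6 × (4/9) × 86 = -23 kJ/mol.
Subtracting, OSPE = -34 − (-23) = -11 kJ/mol.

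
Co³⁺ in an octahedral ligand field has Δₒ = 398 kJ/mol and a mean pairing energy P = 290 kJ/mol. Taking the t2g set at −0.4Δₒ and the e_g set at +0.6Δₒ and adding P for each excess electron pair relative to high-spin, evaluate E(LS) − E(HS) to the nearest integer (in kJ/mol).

-216

Group 9 minus oxidation state +3 gives a d⁶ configuration for Co³⁺.
In the high-spin limit (t2g^4 e_g^2) the orbital term is -0.4Δₒ = -159 kJ/mol, with no excess pairing.
For low-spin the configuration is t2g^6 e_g^0: orbital energy -2.4 × 398 = -955 kJ/mol, and 2 additional pairs relative to high-spin add 580 kJ/mol, giving -375 kJ/mol.
Thus E(LS) − E(HS) = -216 kJ/mol.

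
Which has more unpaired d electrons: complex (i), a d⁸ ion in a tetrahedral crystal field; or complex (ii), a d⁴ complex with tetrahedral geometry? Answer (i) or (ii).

(i): With tetrahedral geometry the complex is necessarily high-spin; e^4 t2^4 → 2 unpaired.
(ii): With tetrahedral geometry the complex is necessarily high-spin; e² t₂² → 4 unpaired.
So (ii) has more unpaired electrons.

(ii)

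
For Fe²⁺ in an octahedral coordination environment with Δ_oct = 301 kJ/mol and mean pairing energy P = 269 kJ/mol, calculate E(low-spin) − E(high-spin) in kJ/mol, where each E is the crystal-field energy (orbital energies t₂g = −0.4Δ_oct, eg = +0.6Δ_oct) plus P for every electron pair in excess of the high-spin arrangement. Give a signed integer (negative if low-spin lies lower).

-64

Fe²⁺: group 8, so d-count = 8 − 2 = 6.
High-spin d⁶ fills as t₂g⁴ eg² with CFSE 4(−0.4) + 2(+0.6) = -0.4Δ_oct = -120 kJ/mol.
Low-spin: t₂g⁶ eg⁰, orbital CFSE = -2.4Δ_oct = -722 kJ/mol; plus 2 excess pairs × P = +538 kJ/mol; total -184 kJ/mol.
The difference is -184 − (-120) = -64 kJ/mol, so low-spin lies lower.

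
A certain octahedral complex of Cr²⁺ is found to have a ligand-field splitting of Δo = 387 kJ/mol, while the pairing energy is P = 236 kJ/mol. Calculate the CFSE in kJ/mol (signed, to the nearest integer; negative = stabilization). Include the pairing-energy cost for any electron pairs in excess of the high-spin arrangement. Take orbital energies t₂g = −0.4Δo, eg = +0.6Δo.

Cr is in group 6, so Cr²⁺ is d⁴ (6 − 2 = 4).
Δo > P, so pairing is preferred: the ground state is low-spin.
That gives t₂g⁴ eg⁰.
Orbital CFSE = -1.6Δo = -1.6 × 387 = -619 kJ/mol.
Excess pairs vs high-spin: 1 − 0 = 1; pairing cost = +236 kJ/mol.
Net CFSE = -619 + 236 = -383 kJ/mol.

-383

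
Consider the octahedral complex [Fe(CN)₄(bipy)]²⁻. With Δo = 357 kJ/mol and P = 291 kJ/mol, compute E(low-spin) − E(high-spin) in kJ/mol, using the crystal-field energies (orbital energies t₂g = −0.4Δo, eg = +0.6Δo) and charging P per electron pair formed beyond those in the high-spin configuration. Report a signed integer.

Ligand charges: 4×(-1) from CN⁻ and 1×(+0) from bipy sum to -4; with overall charge -2, Fe is +2.
Fe²⁺: group 8, so d-count = 8 − 2 = 6.
High-spin: t₂g⁴ eg², CFSE = -0.4Δo = -143 kJ/mol.
Low-spin: t₂g⁶ eg⁰, orbital CFSE = -2.4Δo = -857 kJ/mol; plus 2 excess pairs × P = +582 kJ/mol; total -275 kJ/mol.
The difference is -275 − (-143) = -132 kJ/mol, so low-spin lies lower.

-132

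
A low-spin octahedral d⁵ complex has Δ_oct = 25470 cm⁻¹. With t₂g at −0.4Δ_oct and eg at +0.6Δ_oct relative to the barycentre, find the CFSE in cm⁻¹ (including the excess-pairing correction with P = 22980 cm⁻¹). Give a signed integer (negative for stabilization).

Configuration: t₂g⁵ eg⁰.
Orbital CFSE = 5(-0.4) + 0(0.6) = -2.0Δ_oct = -2.0 × 25470 = -50940 cm⁻¹.
Pairing penalty: 2 pairs vs 0 in the high-spin reference → 2 extra × P = 45960 cm⁻¹.
Net CFSE = -50940 + 45960 = -4980 cm⁻¹.

-4980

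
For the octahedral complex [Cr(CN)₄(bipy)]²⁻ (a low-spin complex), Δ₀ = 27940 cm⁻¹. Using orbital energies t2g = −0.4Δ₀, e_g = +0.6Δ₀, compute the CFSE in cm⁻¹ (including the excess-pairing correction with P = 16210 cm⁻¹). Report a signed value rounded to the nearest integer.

Ligand charges: 4×(-1) from CN⁻ and 1×(+0) from bipy sum to -4; with overall charge -2, Cr is +2.
Group 6 minus oxidation state +2 gives a d⁴ configuration for Cr²⁺.
Configuration: t2g^4 e_g^0.
The orbital stabilization is -1.6Δ₀ = -1.6 × 27940 = -44704 cm⁻¹.
Pairing penalty: 1 pair vs 0 in the high-spin reference → 1 extra × P = 16210 cm⁻¹.
Overall CFSE = -44704 + 16210 = -28494 cm⁻¹.

-28494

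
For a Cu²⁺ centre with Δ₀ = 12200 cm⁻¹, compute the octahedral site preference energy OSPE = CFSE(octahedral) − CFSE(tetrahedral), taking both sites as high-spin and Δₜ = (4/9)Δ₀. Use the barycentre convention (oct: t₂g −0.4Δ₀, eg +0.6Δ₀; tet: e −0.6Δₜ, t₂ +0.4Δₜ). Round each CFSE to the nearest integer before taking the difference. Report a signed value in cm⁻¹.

-5151

Cu is in group 11, so Cu²⁺ is d⁹ (11 − 2 = 9).
Octahedral (high-spin): t2g^6 e_g^3, CFSE = 6(−0.4) + 3(+0.6) = -0.6Δ₀ = -0.6 × 12200 = -7320 cm⁻¹.
In a tetrahedral site the filling is e^4 t2^5: CFSE(tet) = -0.4Δₜ = -0.4 × (4/9)(12200) = -2169 cm⁻¹.
OSPE = CFSE(oct) − CFSE(tet) = -7320 − (-2169) = -5151 cm⁻¹.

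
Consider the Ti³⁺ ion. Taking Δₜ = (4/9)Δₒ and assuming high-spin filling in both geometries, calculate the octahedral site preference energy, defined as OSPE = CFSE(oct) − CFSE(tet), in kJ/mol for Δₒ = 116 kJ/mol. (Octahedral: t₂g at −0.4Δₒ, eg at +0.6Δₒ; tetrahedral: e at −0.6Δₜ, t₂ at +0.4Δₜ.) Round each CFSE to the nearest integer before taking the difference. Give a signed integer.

Ti is in group 4, so Ti³⁺ is d¹ (4 − 3 = 1).
Octahedral high-spin t2g^1 e_g^0: CFSE = -0.4 × 116 = -46 kJ/mol.
Tetrahedral: e^1 t2^0, CFSE = 1(−0.6) + 0(+0.4) = -0.6Δₜ = -0.6 × (4/9) × 116 = -31 kJ/mol.
OSPE = CFSE(oct) − CFSE(tet) = -46 − (-31) = -15 kJ/mol.

-15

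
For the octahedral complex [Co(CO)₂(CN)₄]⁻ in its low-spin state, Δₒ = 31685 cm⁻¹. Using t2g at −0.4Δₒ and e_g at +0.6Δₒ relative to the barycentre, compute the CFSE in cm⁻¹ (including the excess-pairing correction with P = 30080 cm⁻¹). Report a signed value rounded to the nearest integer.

Ligand charges: 2×(+0) from CO and 4×(-1) from CN⁻ sum to -4; with overall charge -1, Co is +3.
Co³⁺: group 9, so d-count = 9 − 3 = 6.
Configuration: t2g^6 e_g^0.
CFSE(orbital) = 6×(-0.4Δₒ) + 0×(0.6Δₒ) = -2.4Δₒ; with Δₒ = 31685 cm⁻¹ that is -76044 cm⁻¹.
Pairing penalty: 3 pairs vs 1 in the high-spin reference → 2 extra × P = 60160 cm⁻¹.
Net CFSE = -76044 + 60160 = -15884 cm⁻¹.

-15884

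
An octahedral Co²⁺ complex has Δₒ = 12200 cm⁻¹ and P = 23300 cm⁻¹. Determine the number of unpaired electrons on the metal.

Co²⁺: group 9, so d-count = 9 − 2 = 7.
Δₒ < P, so pairing is avoided: the ground state is high-spin.
That gives t₂g⁵ eg².
Unpaired electrons: 3.

3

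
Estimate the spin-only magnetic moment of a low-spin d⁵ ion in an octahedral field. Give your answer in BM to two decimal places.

1.73 BM

Configuration: t₂g⁵ eg⁰ → 1 unpaired electron.
μ(spin-only) = √[1(1+2)] = √3 ≈ 1.73 BM.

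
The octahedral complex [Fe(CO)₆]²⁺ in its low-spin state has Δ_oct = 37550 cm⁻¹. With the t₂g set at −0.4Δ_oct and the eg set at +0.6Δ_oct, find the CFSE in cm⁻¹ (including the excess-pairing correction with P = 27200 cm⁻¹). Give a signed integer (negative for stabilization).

-35720

CO is neutral, so the +2 overall charge sits on Fe: oxidation state +2.
Fe sits in group 8; removing 2 electrons leaves Fe²⁺ with 8 − 2 = 6 d electrons.
Electron filling gives t₂g⁶ eg⁰.
CFSE(orbital) = 6×(-0.4Δ_oct) + 0×(0.6Δ_oct) = -2.4Δ_oct; with Δ_oct = 37550 cm⁻¹ that is -90120 cm⁻¹.
Pairing penalty: 3 pairs vs 1 in the high-spin reference → 2 extra × P = 54400 cm⁻¹.
Net CFSE = -90120 + 54400 = -35720 cm⁻¹.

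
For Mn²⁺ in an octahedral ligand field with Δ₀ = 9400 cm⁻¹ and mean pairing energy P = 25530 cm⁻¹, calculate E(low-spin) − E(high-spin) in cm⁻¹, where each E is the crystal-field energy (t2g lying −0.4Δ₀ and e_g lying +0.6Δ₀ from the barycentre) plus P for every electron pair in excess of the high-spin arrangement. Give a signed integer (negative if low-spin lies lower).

Mn sits in group 7; removing 2 electrons leaves Mn²⁺ with 7 − 2 = 5 d electrons.
High-spin d⁵ fills as t2g^3 e_g^2 with CFSE 3(−0.4) + 2(+0.6) = 0.0Δ₀ = 0 cm⁻¹.
For low-spin the configuration is t2g^5 e_g^0: orbital energy -2.0 × 9400 = -18800 cm⁻¹, and 2 additional pairs relative to high-spin add 51060 cm⁻¹, giving 32260 cm⁻¹.
The difference is 32260 − (0) = 32260 cm⁻¹, so high-spin lies lower.

32260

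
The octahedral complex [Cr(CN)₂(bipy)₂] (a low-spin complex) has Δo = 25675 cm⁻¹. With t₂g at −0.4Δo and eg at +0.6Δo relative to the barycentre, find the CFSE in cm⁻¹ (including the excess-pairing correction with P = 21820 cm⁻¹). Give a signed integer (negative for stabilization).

-19260

Ligand charges: 2×(-1) from CN⁻ and 2×(+0) from bipy sum to -2; with overall charge +0, Cr is +2.
Cr is in group 6, so Cr²⁺ is d⁴ (6 − 2 = 4).
Electron filling gives t₂g⁴ eg⁰.
CFSE(orbital) = 4×(-0.4Δo) + 0×(0.6Δo) = -1.6Δo; with Δo = 25675 cm⁻¹ that is -41080 cm⁻¹.
Relative to high-spin t₂g³ eg¹ (0 paired), the low-spin configuration has 1 additional pair, contributing +1 × 21820 = +21820 cm⁻¹.
Combining: -41080 + 21820 = -19260 cm⁻¹.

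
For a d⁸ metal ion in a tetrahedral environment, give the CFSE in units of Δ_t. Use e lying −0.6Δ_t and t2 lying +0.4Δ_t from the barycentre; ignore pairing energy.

Tetrahedral fields are weak (Δₜ ≈ 4/9 Δₒ), so electrons fill high-spin.
Configuration: e^4 t2^4.
CFSE = 4(-0.6Δ_t) + 4(0.4Δ_t) = -2.4Δ_t + 1.6Δ_t = -0.8Δ_t.

-0.8 Δ_t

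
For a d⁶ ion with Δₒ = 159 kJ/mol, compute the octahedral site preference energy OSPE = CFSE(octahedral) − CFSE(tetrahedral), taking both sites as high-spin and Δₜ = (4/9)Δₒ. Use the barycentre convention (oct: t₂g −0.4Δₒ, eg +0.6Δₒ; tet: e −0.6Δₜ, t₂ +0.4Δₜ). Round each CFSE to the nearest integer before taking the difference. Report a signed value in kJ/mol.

Octahedral (high-spin): t2g^4 e_g^2, CFSE = 4(−0.4) + 2(+0.6) = -0.4Δₒ = -0.4 × 159 = -64 kJ/mol.
Tetrahedral e^3 t2^3 gives -0.6Δₜ = -0.6 × (4/9) × 159 = -42 kJ/mol.
Subtracting, OSPE = -64 − (-42) = -22 kJ/mol.

-22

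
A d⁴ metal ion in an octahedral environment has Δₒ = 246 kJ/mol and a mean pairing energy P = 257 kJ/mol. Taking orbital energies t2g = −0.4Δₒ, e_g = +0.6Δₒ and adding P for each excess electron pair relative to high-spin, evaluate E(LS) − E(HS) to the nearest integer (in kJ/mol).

High-spin d⁴ fills as t2g^3 e_g^1 with CFSE 3(−0.4) + 1(+0.6) = -0.6Δₒ = -148 kJ/mol.
For low-spin the configuration is t2g^4 e_g^0: orbital energy -1.6 × 246 = -394 kJ/mol, and 1 additional pair relative to high-spin adds 257 kJ/mol, giving -137 kJ/mol.
Thus E(LS) − E(HS) = 11 kJ/mol.

11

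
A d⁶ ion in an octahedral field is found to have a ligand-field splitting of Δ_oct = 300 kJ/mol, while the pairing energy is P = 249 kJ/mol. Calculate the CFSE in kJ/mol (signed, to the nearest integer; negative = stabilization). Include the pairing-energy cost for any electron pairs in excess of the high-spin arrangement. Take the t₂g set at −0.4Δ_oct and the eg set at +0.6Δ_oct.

Here Δ_oct > P (300 > 249), so the low-spin state is favoured.
That gives t₂g⁶ eg⁰.
Orbital CFSE = -2.4Δ_oct = -2.4 × 300 = -720 kJ/mol.
Excess pairs vs high-spin: 3 − 1 = 2; pairing cost = +498 kJ/mol.
Net CFSE = -720 + 498 = -222 kJ/mol.

-222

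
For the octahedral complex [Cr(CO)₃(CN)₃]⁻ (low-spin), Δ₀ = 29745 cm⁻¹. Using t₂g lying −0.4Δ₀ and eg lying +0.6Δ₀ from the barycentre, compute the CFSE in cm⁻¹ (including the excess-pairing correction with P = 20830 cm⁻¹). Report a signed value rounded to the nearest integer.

Ligand charges: 3×(+0) from CO and 3×(-1) from CN⁻ sum to -3; with overall charge -1, Cr is +2.
Cr²⁺: group 6, so d-count = 6 − 2 = 4.
Configuration: t₂g⁴ eg⁰.
The orbital stabilization is -1.6Δ₀ = -1.6 × 29745 = -47592 cm⁻¹.
Pairing penalty: 1 pair vs 0 in the high-spin reference → 1 extra × P = 20830 cm⁻¹.
Net CFSE = -47592 + 20830 = -26762 cm⁻¹.

-26762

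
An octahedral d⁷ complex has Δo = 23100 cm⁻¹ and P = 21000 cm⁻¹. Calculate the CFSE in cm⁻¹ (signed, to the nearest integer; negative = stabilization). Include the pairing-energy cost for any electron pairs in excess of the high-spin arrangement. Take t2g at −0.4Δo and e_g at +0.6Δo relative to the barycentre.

-20580

Here Δo > P (23100 > 21000), so the low-spin state is favoured.
Filling d⁷ accordingly: t2g^6 e_g^1.
Orbital CFSE = -1.8Δo = -1.8 × 23100 = -41580 cm⁻¹.
Excess pairs vs high-spin: 3 − 2 = 1; pairing cost = +21000 cm⁻¹.
Net CFSE = -41580 + 21000 = -20580 cm⁻¹.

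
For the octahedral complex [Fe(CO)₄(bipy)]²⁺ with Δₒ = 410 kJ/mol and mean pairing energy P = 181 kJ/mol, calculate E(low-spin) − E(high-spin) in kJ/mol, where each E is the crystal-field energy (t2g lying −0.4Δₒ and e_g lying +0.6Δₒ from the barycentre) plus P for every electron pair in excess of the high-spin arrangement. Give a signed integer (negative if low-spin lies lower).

-458

Ligand charges: 4×(+0) from CO and 1×(+0) from bipy sum to +0; with overall charge +2, Fe is +2.
Fe is in group 8, so Fe²⁺ is d⁶ (8 − 2 = 6).
In the high-spin limit (t2g^4 e_g^2) the orbital term is -0.4Δₒ = -164 kJ/mol, with no excess pairing.
For low-spin the configuration is t2g^6 e_g^0: orbital energy -2.4 × 410 = -984 kJ/mol, and 2 additional pairs relative to high-spin add 362 kJ/mol, giving -622 kJ/mol.
The difference is -622 − (-164) = -458 kJ/mol, so low-spin lies lower.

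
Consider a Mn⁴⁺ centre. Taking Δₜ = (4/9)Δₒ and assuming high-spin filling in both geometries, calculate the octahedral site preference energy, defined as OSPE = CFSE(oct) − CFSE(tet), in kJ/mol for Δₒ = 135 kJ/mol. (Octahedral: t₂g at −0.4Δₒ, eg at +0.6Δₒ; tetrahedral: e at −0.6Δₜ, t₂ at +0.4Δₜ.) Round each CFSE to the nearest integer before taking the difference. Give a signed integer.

-114

Mn is in group 7, so Mn⁴⁺ is d³ (7 − 4 = 3).
Octahedral (high-spin): t₂g³ eg⁰, CFSE = 3(−0.4) + 0(+0.6) = -1.2Δₒ = -1.2 × 135 = -162 kJ/mol.
Tetrahedral e² t₂¹ gives -0.8Δₜ = -0.8 × (4/9) × 135 = -48 kJ/mol.
Subtracting, OSPE = -162 − (-48) = -114 kJ/mol.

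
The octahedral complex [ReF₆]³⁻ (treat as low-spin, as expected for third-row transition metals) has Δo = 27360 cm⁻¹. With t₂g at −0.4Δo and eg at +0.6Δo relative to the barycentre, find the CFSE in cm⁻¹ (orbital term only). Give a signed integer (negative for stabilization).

-43776

Each F⁻ contributes -1; 6 × (-1) = -6. With overall charge -3, Re is in the +3 oxidation state.
Group 7 minus oxidation state +3 gives a d⁴ configuration for Re³⁺.
The d⁴ electrons fill as t₂g⁴ eg⁰.
CFSE(orbital) = 4×(-0.4Δo) + 0×(0.6Δo) = -1.6Δo; with Δo = 27360 cm⁻¹ that is -43776 cm⁻¹.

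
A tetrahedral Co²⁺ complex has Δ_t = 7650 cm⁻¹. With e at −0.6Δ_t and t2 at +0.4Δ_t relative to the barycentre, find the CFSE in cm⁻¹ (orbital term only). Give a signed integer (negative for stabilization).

Co²⁺: group 9, so d-count = 9 − 2 = 7.
Tetrahedral splitting is small, so the complex is high-spin.
The d⁷ electrons fill as e^4 t2^3.
Orbital CFSE = 4(-0.6) + 3(0.4) = -1.2Δ_t = -1.2 × 7650 = -9180 cm⁻¹.

-9180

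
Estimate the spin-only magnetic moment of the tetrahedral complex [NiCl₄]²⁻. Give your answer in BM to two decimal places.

Each Cl⁻ contributes -1; 4 × (-1) = -4. With overall charge -2, Ni is in the +2 oxidation state.
Group 10 minus oxidation state +2 gives a d⁸ configuration for Ni²⁺.
Tetrahedral splitting is small, so the complex is high-spin.
Configuration: e^4 t2^4 → 2 unpaired electrons.
μ(spin-only) = √[2(2+2)] = √8 ≈ 2.83 BM.

2.83 BM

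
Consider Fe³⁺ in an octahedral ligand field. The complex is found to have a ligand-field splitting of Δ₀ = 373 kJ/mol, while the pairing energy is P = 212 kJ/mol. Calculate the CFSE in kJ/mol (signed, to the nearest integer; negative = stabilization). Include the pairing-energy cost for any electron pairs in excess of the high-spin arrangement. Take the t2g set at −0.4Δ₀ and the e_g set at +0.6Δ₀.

-322

Fe is in group 8, so Fe³⁺ is d⁵ (8 − 3 = 5).
Here Δ₀ > P (373 > 212), so the low-spin state is favoured.
Configuration: t2g^5 e_g^0.
Orbital CFSE = -2.0Δ₀ = -2.0 × 373 = -746 kJ/mol.
Excess pairs vs high-spin: 2 − 0 = 2; pairing cost = +424 kJ/mol.
Net CFSE = -746 + 424 = -322 kJ/mol.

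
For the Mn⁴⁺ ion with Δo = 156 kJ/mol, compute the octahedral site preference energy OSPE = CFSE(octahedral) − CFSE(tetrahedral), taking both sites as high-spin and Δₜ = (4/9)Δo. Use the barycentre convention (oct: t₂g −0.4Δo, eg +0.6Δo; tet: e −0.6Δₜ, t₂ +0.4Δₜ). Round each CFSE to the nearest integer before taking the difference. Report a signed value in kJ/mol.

Mn is in group 7, so Mn⁴⁺ is d³ (7 − 4 = 3).
In an octahedral site d³ (HS) is t2g^3 e_g^0, giving CFSE(oct) = -1.2Δo = -187 kJ/mol.
Tetrahedral: e^2 t2^1, CFSE = 2(−0.6) + 1(+0.4) = -0.8Δₜ = -0.8 × (4/9) × 156 = -55 kJ/mol.
OSPE = CFSE(oct) − CFSE(tet) = -187 − (-55) = -132 kJ/mol.

-132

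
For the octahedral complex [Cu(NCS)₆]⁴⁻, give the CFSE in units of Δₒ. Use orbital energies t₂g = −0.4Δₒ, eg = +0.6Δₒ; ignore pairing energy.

Each NCS⁻ contributes -1; 6 × (-1) = -6. With overall charge -4, Cu is in the +2 oxidation state.
Cu is in group 11, so Cu²⁺ is d⁹ (11 − 2 = 9).
Configuration: t₂g⁶ eg³.
CFSE = 6(-0.4Δₒ) + 3(0.6Δₒ) = -2.4Δₒ + 1.8Δₒ = -0.6Δₒ.

-0.6 Δₒ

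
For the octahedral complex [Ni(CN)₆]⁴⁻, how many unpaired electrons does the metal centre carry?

2

Each CN⁻ contributes -1; 6 × (-1) = -6. With overall charge -4, Ni is in the +2 oxidation state.
Ni²⁺: group 10, so d-count = 10 − 2 = 8.
Configuration: t2g^6 e_g^2, giving 2 unpaired electrons.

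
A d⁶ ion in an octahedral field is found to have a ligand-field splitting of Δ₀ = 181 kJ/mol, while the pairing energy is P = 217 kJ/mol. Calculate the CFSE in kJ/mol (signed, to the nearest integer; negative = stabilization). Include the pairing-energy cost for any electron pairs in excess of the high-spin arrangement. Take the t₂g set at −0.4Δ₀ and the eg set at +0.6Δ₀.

Since Δ₀ = 181 kJ/mol < P = 217 kJ/mol, the complex adopts the high-spin configuration.
That gives t₂g⁴ eg².
Orbital CFSE = -0.4Δ₀ = -0.4 × 181 = -72 kJ/mol.
High-spin has no excess pairs, so no pairing correction applies.

-72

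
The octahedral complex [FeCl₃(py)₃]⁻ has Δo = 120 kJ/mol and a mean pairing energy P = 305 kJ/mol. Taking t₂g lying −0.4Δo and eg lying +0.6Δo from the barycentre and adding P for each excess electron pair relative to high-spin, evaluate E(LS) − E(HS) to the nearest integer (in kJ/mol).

370

Ligand charges: 3×(-1) from Cl⁻ and 3×(+0) from py sum to -3; with overall charge -1, Fe is +2.
Fe²⁺: group 8, so d-count = 8 − 2 = 6.
High-spin d⁶ fills as t₂g⁴ eg² with CFSE 4(−0.4) + 2(+0.6) = -0.4Δo = -48 kJ/mol.
Low-spin t₂g⁶ eg⁰ gives -2.4Δo = -288 kJ/mol, but forming 2 extra pairs costs 2P = 610 kJ/mol, so E(LS) = -288 + 610 = 322 kJ/mol.
The difference is 322 − (-48) = 370 kJ/mol, so high-spin lies lower.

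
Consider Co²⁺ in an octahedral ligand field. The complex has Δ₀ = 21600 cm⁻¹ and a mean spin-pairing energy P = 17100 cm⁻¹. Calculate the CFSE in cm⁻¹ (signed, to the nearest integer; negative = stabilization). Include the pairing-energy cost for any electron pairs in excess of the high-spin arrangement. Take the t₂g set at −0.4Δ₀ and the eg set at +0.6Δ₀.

Co sits in group 9; removing 2 electrons leaves Co²⁺ with 9 − 2 = 7 d electrons.
Δ₀ > P, so pairing is preferred: the ground state is low-spin.
That gives t₂g⁶ eg¹.
Orbital CFSE = -1.8Δ₀ = -1.8 × 21600 = -38880 cm⁻¹.
Excess pairs vs high-spin: 3 − 2 = 1; pairing cost = +17100 cm⁻¹.
Net CFSE = -38880 + 17100 = -21780 cm⁻¹.

-21780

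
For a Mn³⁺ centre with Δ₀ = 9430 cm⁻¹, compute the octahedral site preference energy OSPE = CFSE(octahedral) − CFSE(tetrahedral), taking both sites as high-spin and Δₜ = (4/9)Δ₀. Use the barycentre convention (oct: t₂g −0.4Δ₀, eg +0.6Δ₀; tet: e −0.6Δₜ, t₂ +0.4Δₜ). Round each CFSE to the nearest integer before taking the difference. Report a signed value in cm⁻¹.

Group 7 minus oxidation state +3 gives a d⁴ configuration for Mn³⁺.
Octahedral high-spin t₂g³ eg¹: CFSE = -0.6 × 9430 = -5658 cm⁻¹.
In a tetrahedral site the filling is e² t₂²: CFSE(tet) = -0.4Δₜ = -0.4 × (4/9)(9430) = -1676 cm⁻¹.
OSPE = -5658 − (-1676) = -3982 cm⁻¹.

-3982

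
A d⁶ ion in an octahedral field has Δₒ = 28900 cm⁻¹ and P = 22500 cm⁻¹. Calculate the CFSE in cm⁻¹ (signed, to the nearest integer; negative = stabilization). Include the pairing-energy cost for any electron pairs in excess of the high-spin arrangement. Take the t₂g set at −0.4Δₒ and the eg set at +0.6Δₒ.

-24360

Here Δₒ > P (28900 > 22500), so the low-spin state is favoured.
Filling d⁶ accordingly: t₂g⁶ eg⁰.
Orbital CFSE = -2.4Δₒ = -2.4 × 28900 = -69360 cm⁻¹.
Excess pairs vs high-spin: 3 − 1 = 2; pairing cost = +45000 cm⁻¹.
Net CFSE = -69360 + 45000 = -24360 cm⁻¹.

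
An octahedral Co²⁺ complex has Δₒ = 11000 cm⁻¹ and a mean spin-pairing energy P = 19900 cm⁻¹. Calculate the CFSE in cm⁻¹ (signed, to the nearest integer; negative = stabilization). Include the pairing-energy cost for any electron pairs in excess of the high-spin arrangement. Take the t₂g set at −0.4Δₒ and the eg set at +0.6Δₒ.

-8800

Group 9 minus oxidation state +2 gives a d⁷ configuration for Co²⁺.
Since Δₒ = 11000 cm⁻¹ < P = 19900 cm⁻¹, the complex adopts the high-spin configuration.
Configuration: t₂g⁵ eg².
Orbital CFSE = -0.8Δₒ = -0.8 × 11000 = -8800 cm⁻¹.
High-spin has no excess pairs, so no pairing correction applies.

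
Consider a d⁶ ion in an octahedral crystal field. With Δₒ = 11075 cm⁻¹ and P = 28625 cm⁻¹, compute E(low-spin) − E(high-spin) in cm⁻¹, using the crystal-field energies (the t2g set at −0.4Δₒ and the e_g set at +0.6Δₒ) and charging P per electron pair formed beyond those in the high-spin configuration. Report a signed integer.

35100

High-spin: t2g^4 e_g^2, CFSE = -0.4Δₒ = -4430 cm⁻¹.
Low-spin: t2g^6 e_g^0, orbital CFSE = -2.4Δₒ = -26580 cm⁻¹; plus 2 excess pairs × P = +57250 cm⁻¹; total 30670 cm⁻¹.
Thus E(LS) − E(HS) = 35100 cm⁻¹.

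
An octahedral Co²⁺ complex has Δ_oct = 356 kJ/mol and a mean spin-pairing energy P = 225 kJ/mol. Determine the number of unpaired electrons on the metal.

Co²⁺: group 9, so d-count = 9 − 2 = 7.
With Δ_oct > P the complex is low-spin.
Configuration: t₂g⁶ eg¹.
Unpaired electrons: 1.

1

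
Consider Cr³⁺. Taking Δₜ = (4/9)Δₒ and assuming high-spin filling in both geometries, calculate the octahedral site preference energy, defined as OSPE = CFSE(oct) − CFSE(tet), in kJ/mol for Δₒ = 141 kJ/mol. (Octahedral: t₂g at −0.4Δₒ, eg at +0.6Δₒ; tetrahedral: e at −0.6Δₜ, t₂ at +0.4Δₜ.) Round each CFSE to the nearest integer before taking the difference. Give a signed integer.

Group 6 minus oxidation state +3 gives a d³ configuration for Cr³⁺.
Octahedral (high-spin): t₂g³ eg⁰, CFSE = 3(−0.4) + 0(+0.6) = -1.2Δₒ = -1.2 × 141 = -169 kJ/mol.
In a tetrahedral site the filling is e² t₂¹: CFSE(tet) = -0.8Δₜ = -0.8 × (4/9)(141) = -50 kJ/mol.
Subtracting, OSPE = -169 − (-50) = -119 kJ/mol.

-119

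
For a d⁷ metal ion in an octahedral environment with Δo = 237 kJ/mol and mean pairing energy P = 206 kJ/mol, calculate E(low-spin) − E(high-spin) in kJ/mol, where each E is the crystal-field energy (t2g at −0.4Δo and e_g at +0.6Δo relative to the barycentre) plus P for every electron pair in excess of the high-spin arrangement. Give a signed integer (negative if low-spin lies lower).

High-spin: t2g^5 e_g^2, CFSE = -0.8Δo = -190 kJ/mol.
Low-spin: t2g^6 e_g^1, orbital CFSE = -1.8Δo = -427 kJ/mol; plus 1 excess pair × P = +206 kJ/mol; total -221 kJ/mol.
E(LS) − E(HS) = -221 − (-190) = -31 kJ/mol.

-31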